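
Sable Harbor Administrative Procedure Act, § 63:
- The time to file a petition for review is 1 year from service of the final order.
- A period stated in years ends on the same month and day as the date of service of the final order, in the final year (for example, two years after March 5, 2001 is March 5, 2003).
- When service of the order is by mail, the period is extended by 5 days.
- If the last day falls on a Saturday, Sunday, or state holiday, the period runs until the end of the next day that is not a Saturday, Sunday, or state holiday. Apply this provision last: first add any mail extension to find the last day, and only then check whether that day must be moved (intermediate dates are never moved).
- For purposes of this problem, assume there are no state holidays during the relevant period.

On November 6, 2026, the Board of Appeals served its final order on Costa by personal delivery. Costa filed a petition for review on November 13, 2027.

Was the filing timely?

1 year after November 6, 2026 is November 6, 2027.
Service was not by mail, so no mail extension applies.
November 6, 2027 is Saturday; November 7, 2027 is Sunday. The next qualifying day is November 8, 2027.
The deadline is November 8, 2027; the filing on November 13, 2027 is after that date.

No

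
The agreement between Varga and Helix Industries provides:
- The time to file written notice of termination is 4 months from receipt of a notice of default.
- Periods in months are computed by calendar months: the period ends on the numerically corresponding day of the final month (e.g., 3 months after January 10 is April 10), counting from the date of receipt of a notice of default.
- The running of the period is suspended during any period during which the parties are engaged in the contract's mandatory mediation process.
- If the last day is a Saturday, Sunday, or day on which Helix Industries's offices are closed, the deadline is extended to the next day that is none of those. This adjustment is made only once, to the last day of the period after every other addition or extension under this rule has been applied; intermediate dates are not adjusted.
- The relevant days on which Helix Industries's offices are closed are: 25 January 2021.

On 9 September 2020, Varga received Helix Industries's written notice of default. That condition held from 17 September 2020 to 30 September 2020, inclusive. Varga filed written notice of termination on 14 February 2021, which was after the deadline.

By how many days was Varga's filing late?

19 days

4 months after 9 September 2020 is January 9, 2021.
From September 17, 2020 through September 30, 2020 inclusive is 14 days; tolling adds 14 days: January 9, 2021 + 14 days = January 23, 2021.
January 23, 2021 is Saturday; January 24, 2021 is Sunday; January 25, 2021 is a listed holiday. The next qualifying day is January 26, 2021.
The deadline is January 26, 2021; from January 26, 2021 to February 14, 2021 is 19 days.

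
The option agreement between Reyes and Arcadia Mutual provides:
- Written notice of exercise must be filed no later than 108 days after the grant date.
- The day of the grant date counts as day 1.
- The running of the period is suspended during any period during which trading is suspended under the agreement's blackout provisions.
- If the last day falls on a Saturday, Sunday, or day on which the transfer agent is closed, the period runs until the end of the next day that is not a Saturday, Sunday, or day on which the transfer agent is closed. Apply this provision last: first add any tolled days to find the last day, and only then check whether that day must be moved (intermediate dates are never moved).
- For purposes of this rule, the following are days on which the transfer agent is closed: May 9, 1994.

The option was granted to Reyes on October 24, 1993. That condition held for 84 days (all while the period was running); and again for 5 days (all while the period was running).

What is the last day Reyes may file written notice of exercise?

Counting October 24, 1993 as day 1, day 108 is February 8, 1994.
Tolling adds 84 days: February 8, 1994 + 84 days = May 3, 1994.
Tolling adds 5 days: May 3, 1994 + 5 days = May 8, 1994.
May 8, 1994 is Sunday; May 9, 1994 is a listed holiday. The next qualifying day is May 10, 1994.

May 10, 1994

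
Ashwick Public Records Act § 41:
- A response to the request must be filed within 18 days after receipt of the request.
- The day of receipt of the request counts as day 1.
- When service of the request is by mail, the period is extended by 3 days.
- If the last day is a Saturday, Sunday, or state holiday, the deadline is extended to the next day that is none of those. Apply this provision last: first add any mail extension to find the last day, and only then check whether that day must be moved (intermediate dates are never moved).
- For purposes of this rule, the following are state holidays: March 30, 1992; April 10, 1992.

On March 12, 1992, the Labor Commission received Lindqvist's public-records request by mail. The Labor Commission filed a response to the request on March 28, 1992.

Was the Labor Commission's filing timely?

Yes

Counting March 12, 1992 as day 1, day 18 is March 29, 1992.
Service was by mail, adding 3 days: March 29, 1992 + 3 days = April 1, 1992.
April 1, 1992 is a Wednesday and not a state holiday, so no extension applies.
The deadline is April 1, 1992; the filing on March 28, 1992 is on or before that date.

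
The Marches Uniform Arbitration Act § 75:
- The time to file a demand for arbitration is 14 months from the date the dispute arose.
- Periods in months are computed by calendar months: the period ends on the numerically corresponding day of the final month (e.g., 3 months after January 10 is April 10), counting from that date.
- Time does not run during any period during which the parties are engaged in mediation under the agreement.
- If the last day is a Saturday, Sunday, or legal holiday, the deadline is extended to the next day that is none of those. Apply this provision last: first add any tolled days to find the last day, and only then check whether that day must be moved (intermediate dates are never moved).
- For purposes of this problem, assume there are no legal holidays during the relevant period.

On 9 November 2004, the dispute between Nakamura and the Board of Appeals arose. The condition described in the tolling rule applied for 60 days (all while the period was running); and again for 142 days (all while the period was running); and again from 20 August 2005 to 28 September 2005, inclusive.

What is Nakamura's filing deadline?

September 8, 2006

14 months after 9 November 2004 is January 9, 2006.
Tolling adds 60 days: January 9, 2006 + 60 days = March 10, 2006.
Tolling adds 142 days: March 10, 2006 + 142 days = July 30, 2006.
From August 20, 2005 through September 28, 2005 inclusive is 40 days; tolling adds 40 days: July 30, 2006 + 40 days = September 8, 2006.
September 8, 2006 is a Friday and not a legal holiday, so no extension applies.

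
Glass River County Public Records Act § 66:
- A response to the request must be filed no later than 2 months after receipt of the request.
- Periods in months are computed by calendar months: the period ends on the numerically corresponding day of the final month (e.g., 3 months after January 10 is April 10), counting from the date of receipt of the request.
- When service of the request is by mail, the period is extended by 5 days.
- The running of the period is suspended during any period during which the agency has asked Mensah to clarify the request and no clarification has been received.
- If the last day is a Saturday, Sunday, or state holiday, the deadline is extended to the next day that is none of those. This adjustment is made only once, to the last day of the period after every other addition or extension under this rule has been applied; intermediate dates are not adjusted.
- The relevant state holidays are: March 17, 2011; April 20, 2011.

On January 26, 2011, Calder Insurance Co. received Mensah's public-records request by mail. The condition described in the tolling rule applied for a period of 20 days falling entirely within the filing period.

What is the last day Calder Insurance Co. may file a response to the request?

2 months after January 26, 2011 is March 26, 2011.
Service was by mail, adding 5 days: March 26, 2011 + 5 days = March 31, 2011.
Tolling adds 20 days: March 31, 2011 + 20 days = April 20, 2011.
April 20, 2011 is a listed holiday. The next qualifying day is April 21, 2011.

April 21, 2011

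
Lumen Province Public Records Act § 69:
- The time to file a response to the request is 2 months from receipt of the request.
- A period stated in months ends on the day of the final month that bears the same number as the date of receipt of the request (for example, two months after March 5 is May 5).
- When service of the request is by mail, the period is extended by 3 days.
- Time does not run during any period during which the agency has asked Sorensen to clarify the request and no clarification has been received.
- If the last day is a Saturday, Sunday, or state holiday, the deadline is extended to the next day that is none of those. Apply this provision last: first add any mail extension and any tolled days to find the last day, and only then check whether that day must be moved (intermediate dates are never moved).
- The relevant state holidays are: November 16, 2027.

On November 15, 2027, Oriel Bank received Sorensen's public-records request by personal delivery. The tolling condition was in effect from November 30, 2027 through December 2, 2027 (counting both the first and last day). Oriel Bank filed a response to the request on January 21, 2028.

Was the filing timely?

2 months after November 15, 2027 is January 15, 2028.
Service was not by mail, so no mail extension applies.
From November 30, 2027 through December 2, 2027 inclusive is 3 days; tolling adds 3 days: January 15, 2028 + 3 days = January 18, 2028.
January 18, 2028 is a Tuesday and not a state holiday, so no extension applies.
The deadline is January 18, 2028; the filing on January 21, 2028 is after that date.

No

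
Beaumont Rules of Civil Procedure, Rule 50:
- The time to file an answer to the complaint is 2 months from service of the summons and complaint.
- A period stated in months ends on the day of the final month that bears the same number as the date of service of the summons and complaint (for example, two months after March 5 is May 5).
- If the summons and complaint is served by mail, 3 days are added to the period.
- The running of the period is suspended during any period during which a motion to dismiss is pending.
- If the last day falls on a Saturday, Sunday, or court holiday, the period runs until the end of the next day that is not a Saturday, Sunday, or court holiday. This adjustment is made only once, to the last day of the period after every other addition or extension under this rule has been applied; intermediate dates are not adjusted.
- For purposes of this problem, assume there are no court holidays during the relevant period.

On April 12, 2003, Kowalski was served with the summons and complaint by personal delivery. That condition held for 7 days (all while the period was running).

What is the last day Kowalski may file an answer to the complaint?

2 months after April 12, 2003 is June 12, 2003.
Service was not by mail, so no mail extension applies.
Tolling adds 7 days: June 12, 2003 + 7 days = June 19, 2003.
June 19, 2003 is a Thursday and not a court holiday, so no extension applies.

June 19, 2003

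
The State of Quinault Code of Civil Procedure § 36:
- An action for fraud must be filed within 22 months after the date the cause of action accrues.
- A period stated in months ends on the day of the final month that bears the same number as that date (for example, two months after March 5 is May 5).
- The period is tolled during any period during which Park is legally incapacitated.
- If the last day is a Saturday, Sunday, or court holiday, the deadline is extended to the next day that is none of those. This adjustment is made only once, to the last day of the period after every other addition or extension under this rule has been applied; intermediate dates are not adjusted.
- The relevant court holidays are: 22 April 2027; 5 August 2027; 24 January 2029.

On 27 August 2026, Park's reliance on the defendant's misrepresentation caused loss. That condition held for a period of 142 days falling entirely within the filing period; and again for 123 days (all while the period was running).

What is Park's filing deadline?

March 19, 2029

22 months after 27 August 2026 is June 27, 2028.
Tolling adds 142 days: June 27, 2028 + 142 days = November 16, 2028.
Tolling adds 123 days: November 16, 2028 + 123 days = March 19, 2029.
March 19, 2029 is a Monday and not a court holiday, so no extension applies.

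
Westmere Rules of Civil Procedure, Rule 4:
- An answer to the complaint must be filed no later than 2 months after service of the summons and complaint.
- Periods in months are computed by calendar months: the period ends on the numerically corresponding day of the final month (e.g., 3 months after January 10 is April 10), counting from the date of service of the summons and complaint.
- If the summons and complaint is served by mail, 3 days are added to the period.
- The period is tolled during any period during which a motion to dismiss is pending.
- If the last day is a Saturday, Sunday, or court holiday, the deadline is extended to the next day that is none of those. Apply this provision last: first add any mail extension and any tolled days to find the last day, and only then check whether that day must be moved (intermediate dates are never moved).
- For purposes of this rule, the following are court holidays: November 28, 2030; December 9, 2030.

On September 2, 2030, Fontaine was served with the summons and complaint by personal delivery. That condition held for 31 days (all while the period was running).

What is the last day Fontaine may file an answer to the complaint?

2 months after September 2, 2030 is November 2, 2030.
Service was not by mail, so no mail extension applies.
Tolling adds 31 days: November 2, 2030 + 31 days = December 3, 2030.
December 3, 2030 is a Tuesday and not a court holiday, so no extension applies.

December 3, 2030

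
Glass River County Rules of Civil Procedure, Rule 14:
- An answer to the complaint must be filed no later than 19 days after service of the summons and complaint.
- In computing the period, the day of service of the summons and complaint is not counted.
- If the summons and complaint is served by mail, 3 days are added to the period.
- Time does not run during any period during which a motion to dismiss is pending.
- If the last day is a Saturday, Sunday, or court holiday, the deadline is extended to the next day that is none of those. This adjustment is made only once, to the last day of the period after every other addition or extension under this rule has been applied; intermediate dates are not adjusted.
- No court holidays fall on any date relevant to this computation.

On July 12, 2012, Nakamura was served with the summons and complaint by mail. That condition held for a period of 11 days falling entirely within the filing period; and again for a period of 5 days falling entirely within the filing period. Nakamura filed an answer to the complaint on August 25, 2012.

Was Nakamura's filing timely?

19 days after July 12, 2012 is July 31, 2012.
Service was by mail, adding 3 days: July 31, 2012 + 3 days = August 3, 2012.
Tolling adds 11 days: August 3, 2012 + 11 days = August 14, 2012.
Tolling adds 5 days: August 14, 2012 + 5 days = August 19, 2012.
August 19, 2012 is Sunday. The next qualifying day is August 20, 2012.
The deadline is August 20, 2012; the filing on August 25, 2012 is after that date.

No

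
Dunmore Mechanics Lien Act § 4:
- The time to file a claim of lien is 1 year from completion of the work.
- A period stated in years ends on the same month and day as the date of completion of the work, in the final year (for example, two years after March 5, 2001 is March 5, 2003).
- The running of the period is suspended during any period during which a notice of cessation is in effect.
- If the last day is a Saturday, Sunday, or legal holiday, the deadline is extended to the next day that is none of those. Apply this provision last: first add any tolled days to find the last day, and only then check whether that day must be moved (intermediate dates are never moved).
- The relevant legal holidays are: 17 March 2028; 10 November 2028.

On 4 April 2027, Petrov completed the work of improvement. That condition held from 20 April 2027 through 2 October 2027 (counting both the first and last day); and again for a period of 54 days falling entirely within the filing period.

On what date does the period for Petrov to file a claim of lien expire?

November 13, 2028

1 year after 4 April 2027 is April 4, 2028.
From April 20, 2027 through October 2, 2027 inclusive is 166 days; tolling adds 166 days: April 4, 2028 + 166 days = September 17, 2028.
Tolling adds 54 days: September 17, 2028 + 54 days = November 10, 2028.
November 10, 2028 is a listed holiday; November 11, 2028 is Saturday; November 12, 2028 is Sunday. The next qualifying day is November 13, 2028.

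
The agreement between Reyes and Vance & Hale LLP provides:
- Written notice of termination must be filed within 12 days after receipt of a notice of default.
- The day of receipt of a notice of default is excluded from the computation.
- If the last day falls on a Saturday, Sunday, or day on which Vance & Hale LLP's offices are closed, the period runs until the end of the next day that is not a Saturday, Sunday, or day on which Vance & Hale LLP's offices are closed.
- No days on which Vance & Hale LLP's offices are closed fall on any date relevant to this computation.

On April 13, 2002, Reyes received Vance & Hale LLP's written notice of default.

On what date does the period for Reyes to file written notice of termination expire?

April 25, 2002

12 days after April 13, 2002 is April 25, 2002.
April 25, 2002 is a Thursday and not a day on which Vance & Hale LLP's offices are closed, so no extension applies.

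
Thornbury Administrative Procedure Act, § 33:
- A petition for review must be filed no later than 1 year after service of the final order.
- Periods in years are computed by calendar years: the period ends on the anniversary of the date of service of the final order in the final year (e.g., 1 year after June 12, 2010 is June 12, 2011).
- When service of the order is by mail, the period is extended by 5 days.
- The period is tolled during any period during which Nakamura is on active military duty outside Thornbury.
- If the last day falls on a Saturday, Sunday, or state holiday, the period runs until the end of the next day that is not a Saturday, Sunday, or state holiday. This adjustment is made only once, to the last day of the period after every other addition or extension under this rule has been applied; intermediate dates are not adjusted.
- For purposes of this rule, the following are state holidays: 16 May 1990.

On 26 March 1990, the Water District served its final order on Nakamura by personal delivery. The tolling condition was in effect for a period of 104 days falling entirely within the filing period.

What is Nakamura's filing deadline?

1 year after 26 March 1990 is March 26, 1991.
Service was not by mail, so no mail extension applies.
Tolling adds 104 days: March 26, 1991 + 104 days = July 8, 1991.
July 8, 1991 is a Monday and not a state holiday, so no extension applies.

July 8, 1991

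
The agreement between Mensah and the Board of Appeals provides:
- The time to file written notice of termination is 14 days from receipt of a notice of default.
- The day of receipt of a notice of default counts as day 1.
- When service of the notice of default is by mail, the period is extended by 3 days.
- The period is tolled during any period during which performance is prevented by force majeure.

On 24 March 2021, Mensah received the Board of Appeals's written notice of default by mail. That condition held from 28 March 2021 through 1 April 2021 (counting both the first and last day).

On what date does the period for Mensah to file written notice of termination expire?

Counting 24 March 2021 as day 1, day 14 is April 6, 2021.
Service was by mail, adding 3 days: April 6, 2021 + 3 days = April 9, 2021.
From March 28, 2021 through April 1, 2021 inclusive is 5 days; tolling adds 5 days: April 9, 2021 + 5 days = April 14, 2021.

April 14, 2021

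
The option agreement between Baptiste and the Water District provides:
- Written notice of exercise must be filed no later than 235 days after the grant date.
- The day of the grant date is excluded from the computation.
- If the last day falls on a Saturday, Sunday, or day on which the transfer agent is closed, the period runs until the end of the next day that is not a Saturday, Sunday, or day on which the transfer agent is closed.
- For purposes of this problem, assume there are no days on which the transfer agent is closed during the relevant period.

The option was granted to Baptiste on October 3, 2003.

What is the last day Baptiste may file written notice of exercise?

235 days after October 3, 2003 is May 25, 2004.
May 25, 2004 is a Tuesday and not a day on which the transfer agent is closed, so no extension applies.

May 25, 2004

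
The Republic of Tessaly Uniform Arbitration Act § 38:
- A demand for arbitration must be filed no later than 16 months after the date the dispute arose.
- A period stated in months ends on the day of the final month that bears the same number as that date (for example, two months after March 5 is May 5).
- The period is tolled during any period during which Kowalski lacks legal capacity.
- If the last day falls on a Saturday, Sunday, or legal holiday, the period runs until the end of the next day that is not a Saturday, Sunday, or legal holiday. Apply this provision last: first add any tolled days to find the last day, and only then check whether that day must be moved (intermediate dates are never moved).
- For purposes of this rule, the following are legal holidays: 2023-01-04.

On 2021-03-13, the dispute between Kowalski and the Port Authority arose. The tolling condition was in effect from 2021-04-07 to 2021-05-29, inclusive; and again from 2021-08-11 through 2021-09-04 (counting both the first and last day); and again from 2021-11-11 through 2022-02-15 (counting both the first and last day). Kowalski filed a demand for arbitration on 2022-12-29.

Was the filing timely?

16 months after 2021-03-13 is July 13, 2022.
From April 7, 2021 through May 29, 2021 inclusive is 53 days; tolling adds 53 days: July 13, 2022 + 53 days = September 4, 2022.
From August 11, 2021 through September 4, 2021 inclusive is 25 days; tolling adds 25 days: September 4, 2022 + 25 days = September 29, 2022.
From November 11, 2021 through February 15, 2022 inclusive is 97 days; tolling adds 97 days: September 29, 2022 + 97 days = January 4, 2023.
January 4, 2023 is a listed holiday. The next qualifying day is January 5, 2023.
The deadline is January 5, 2023; the filing on December 29, 2022 is on or before that date.

Yes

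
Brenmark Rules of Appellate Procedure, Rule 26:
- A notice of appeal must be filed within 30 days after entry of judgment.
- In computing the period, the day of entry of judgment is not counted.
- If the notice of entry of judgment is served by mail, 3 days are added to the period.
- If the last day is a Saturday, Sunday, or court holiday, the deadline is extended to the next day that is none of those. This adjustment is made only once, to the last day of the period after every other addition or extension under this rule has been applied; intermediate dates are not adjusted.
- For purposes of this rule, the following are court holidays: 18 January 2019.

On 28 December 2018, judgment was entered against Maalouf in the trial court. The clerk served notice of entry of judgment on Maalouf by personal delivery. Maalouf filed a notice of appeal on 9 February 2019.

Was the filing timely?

30 days after 28 December 2018 is January 27, 2019.
Service was not by mail, so no mail extension applies.
January 27, 2019 is Sunday. The next qualifying day is January 28, 2019.
The deadline is January 28, 2019; the filing on February 9, 2019 is after that date.

No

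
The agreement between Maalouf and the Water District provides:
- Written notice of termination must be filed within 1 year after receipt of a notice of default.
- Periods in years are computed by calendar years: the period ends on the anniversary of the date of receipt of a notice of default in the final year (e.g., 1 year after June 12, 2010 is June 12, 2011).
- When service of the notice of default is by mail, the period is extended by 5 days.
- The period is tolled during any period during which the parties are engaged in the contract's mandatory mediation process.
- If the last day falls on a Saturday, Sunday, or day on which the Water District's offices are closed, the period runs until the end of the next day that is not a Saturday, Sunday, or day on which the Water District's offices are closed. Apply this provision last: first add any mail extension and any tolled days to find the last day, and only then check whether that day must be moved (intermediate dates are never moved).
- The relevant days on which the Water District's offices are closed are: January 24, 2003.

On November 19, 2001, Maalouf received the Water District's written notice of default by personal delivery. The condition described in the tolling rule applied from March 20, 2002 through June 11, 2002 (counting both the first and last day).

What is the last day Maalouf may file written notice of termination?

February 11, 2003

1 year after November 19, 2001 is November 19, 2002.
Service was not by mail, so no mail extension applies.
From March 20, 2002 through June 11, 2002 inclusive is 84 days; tolling adds 84 days: November 19, 2002 + 84 days = February 11, 2003.
February 11, 2003 is a Tuesday and not a day on which the Water District's offices are closed, so no extension applies.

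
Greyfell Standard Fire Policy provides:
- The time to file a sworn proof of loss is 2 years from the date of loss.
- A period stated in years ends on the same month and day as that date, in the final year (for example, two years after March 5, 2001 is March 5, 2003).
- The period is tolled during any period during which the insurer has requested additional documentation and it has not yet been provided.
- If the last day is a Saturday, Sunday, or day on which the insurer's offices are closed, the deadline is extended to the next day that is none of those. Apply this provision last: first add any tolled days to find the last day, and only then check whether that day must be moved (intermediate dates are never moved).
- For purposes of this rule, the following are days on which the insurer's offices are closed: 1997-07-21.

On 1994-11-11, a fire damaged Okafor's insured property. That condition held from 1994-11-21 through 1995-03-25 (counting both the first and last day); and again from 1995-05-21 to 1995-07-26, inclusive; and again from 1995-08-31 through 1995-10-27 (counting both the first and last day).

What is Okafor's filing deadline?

July 22, 1997

2 years after 1994-11-11 is November 11, 1996.
From November 21, 1994 through March 25, 1995 inclusive is 125 days; tolling adds 125 days: November 11, 1996 + 125 days = March 16, 1997.
From May 21, 1995 through July 26, 1995 inclusive is 67 days; tolling adds 67 days: March 16, 1997 + 67 days = May 22, 1997.
From August 31, 1995 through October 27, 1995 inclusive is 58 days; tolling adds 58 days: May 22, 1997 + 58 days = July 19, 1997.
July 19, 1997 is Saturday; July 20, 1997 is Sunday; July 21, 1997 is a listed holiday. The next qualifying day is July 22, 1997.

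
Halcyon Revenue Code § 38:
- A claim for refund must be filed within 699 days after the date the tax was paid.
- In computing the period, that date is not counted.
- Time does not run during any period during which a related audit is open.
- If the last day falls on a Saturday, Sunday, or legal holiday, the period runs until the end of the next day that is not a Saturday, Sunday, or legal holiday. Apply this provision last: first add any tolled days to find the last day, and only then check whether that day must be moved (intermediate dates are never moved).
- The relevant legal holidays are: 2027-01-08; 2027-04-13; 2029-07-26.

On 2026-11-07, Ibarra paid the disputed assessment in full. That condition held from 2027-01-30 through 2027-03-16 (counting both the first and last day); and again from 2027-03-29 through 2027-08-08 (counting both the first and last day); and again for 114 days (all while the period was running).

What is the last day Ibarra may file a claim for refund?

July 27, 2029

699 days after 2026-11-07 is October 6, 2028.
From January 30, 2027 through March 16, 2027 inclusive is 46 days; tolling adds 46 days: October 6, 2028 + 46 days = November 21, 2028.
From March 29, 2027 through August 8, 2027 inclusive is 133 days; tolling adds 133 days: November 21, 2028 + 133 days = April 3, 2029.
Tolling adds 114 days: April 3, 2029 + 114 days = July 26, 2029.
July 26, 2029 is a listed holiday. The next qualifying day is July 27, 2029.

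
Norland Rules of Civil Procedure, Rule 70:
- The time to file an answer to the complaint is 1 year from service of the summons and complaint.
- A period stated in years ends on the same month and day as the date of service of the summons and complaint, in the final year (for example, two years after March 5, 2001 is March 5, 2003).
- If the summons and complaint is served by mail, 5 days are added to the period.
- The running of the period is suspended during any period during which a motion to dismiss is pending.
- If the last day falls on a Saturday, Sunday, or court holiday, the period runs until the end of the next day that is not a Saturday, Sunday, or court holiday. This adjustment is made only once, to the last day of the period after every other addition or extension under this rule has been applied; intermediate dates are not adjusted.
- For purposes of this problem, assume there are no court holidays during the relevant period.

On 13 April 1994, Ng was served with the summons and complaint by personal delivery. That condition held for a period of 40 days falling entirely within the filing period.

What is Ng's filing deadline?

May 23, 1995

1 year after 13 April 1994 is April 13, 1995.
Service was not by mail, so no mail extension applies.
Tolling adds 40 days: April 13, 1995 + 40 days = May 23, 1995.
May 23, 1995 is a Tuesday and not a court holiday, so no extension applies.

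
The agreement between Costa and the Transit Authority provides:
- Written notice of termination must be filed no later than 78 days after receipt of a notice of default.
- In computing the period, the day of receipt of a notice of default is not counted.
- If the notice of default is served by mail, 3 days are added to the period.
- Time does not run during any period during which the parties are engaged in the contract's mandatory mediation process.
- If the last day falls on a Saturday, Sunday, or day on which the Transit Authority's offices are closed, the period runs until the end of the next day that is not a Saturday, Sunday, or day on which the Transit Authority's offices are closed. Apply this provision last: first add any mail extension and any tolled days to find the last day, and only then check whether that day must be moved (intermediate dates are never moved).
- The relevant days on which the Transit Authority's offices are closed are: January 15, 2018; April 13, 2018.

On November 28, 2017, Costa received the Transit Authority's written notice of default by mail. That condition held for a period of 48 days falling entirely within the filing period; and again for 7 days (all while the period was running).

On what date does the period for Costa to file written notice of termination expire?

78 days after November 28, 2017 is February 14, 2018.
Service was by mail, adding 3 days: February 14, 2018 + 3 days = February 17, 2018.
Tolling adds 48 days: February 17, 2018 + 48 days = April 6, 2018.
Tolling adds 7 days: April 6, 2018 + 7 days = April 13, 2018.
April 13, 2018 is a listed holiday; April 14, 2018 is Saturday; April 15, 2018 is Sunday. The next qualifying day is April 16, 2018.

April 16, 2018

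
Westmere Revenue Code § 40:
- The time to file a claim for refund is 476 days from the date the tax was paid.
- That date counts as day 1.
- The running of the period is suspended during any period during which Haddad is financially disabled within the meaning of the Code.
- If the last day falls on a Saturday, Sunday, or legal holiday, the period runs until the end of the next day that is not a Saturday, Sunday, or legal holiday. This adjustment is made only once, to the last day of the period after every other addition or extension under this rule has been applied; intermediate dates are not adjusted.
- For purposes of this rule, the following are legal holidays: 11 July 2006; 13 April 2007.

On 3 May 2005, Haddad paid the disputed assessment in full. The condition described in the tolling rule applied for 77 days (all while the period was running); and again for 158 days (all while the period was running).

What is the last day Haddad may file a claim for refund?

April 16, 2007

Counting 3 May 2005 as day 1, day 476 is August 21, 2006.
Tolling adds 77 days: August 21, 2006 + 77 days = November 6, 2006.
Tolling adds 158 days: November 6, 2006 + 158 days = April 13, 2007.
April 13, 2007 is a listed holiday; April 14, 2007 is Saturday; April 15, 2007 is Sunday. The next qualifying day is April 16, 2007.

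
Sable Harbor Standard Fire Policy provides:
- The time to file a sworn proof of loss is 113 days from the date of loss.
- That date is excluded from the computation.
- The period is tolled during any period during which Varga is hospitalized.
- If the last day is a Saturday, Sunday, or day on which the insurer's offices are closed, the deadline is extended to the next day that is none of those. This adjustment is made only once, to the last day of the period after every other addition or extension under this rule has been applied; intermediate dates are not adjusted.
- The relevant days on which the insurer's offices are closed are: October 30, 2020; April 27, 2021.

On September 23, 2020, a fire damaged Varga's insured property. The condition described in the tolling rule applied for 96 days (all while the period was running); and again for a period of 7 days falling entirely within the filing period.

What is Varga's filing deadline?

April 28, 2021

113 days after September 23, 2020 is January 14, 2021.
Tolling adds 96 days: January 14, 2021 + 96 days = April 20, 2021.
Tolling adds 7 days: April 20, 2021 + 7 days = April 27, 2021.
April 27, 2021 is a listed holiday. The next qualifying day is April 28, 2021.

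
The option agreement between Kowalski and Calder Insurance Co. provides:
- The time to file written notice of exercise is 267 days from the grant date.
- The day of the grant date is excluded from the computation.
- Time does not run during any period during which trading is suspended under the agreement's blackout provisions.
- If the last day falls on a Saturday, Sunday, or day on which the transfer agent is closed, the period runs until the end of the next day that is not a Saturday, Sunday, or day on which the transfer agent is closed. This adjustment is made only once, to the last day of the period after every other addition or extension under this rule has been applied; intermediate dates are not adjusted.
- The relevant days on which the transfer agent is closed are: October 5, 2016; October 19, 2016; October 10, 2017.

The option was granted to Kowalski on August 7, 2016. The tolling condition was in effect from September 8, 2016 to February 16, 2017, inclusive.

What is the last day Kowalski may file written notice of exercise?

267 days after August 7, 2016 is May 1, 2017.
From September 8, 2016 through February 16, 2017 inclusive is 162 days; tolling adds 162 days: May 1, 2017 + 162 days = October 10, 2017.
October 10, 2017 is a listed holiday. The next qualifying day is October 11, 2017.

October 11, 2017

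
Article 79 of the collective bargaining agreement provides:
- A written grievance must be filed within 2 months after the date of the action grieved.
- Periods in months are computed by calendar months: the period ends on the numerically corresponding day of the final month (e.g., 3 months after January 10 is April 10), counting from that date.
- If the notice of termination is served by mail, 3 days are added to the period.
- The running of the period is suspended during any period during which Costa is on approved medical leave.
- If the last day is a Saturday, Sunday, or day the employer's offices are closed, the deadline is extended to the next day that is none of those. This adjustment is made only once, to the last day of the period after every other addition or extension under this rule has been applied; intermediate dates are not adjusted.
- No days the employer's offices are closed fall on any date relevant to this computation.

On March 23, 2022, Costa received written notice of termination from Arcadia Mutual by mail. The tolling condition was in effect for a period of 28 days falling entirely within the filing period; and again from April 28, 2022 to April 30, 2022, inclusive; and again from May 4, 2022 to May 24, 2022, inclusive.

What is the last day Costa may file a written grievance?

July 18, 2022

2 months after March 23, 2022 is May 23, 2022.
Service was by mail, adding 3 days: May 23, 2022 + 3 days = May 26, 2022.
Tolling adds 28 days: May 26, 2022 + 28 days = June 23, 2022.
From April 28, 2022 through April 30, 2022 inclusive is 3 days; tolling adds 3 days: June 23, 2022 + 3 days = June 26, 2022.
From May 4, 2022 through May 24, 2022 inclusive is 21 days; tolling adds 21 days: June 26, 2022 + 21 days = July 17, 2022.
July 17, 2022 is Sunday. The next qualifying day is July 18, 2022.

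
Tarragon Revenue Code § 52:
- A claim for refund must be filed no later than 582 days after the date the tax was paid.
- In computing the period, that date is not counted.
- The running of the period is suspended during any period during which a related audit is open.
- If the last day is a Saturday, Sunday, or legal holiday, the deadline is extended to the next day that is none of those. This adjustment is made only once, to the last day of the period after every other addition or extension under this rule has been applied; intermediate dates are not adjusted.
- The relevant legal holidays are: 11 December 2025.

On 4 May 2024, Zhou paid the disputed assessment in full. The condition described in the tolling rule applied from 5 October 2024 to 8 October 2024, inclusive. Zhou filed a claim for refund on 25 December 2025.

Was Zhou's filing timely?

582 days after 4 May 2024 is December 7, 2025.
From October 5, 2024 through October 8, 2024 inclusive is 4 days; tolling adds 4 days: December 7, 2025 + 4 days = December 11, 2025.
December 11, 2025 is a listed holiday. The next qualifying day is December 12, 2025.
The deadline is December 12, 2025; the filing on December 25, 2025 is after that date.

No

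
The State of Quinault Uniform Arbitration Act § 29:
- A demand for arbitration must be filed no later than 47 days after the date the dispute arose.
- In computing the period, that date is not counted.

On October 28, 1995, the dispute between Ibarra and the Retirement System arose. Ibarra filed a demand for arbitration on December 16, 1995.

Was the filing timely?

No

47 days after October 28, 1995 is December 14, 1995.
The deadline is December 14, 1995; the filing on December 16, 1995 is after that date.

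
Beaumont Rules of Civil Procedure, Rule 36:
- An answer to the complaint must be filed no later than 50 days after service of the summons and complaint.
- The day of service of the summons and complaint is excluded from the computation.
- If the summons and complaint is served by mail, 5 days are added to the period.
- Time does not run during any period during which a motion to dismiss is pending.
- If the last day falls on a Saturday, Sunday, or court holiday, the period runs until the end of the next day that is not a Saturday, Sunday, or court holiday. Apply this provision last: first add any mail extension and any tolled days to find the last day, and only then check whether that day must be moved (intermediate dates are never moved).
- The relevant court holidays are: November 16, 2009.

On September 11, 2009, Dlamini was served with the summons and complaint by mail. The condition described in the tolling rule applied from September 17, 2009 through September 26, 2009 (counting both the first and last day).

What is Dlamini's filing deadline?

November 17, 2009

50 days after September 11, 2009 is October 31, 2009.
Service was by mail, adding 5 days: October 31, 2009 + 5 days = November 5, 2009.
From September 17, 2009 through September 26, 2009 inclusive is 10 days; tolling adds 10 days: November 5, 2009 + 10 days = November 15, 2009.
November 15, 2009 is Sunday; November 16, 2009 is a listed holiday. The next qualifying day is November 17, 2009.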